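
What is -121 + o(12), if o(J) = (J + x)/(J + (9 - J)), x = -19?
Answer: -1096/9 ≈ -121.78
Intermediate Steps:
o(J) = -19/9 + J/9 (o(J) = (J - 19)/(J + (9 - J)) = (-19 + J)/9 = (-19 + J)*(⅑) = -19/9 + J/9)
-121 + o(12) = -121 + (-19/9 + (⅑)*12) = -121 + (-19/9 + 4/3) = -121 - 7/9 = -1096/9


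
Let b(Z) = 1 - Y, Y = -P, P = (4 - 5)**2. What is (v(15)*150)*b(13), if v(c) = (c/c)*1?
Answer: 300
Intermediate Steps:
P = 1 (P = (-1)**2 = 1)
Y = -1 (Y = -1*1 = -1)
v(c) = 1 (v(c) = 1*1 = 1)
b(Z) = 2 (b(Z) = 1 - 1*(-1) = 1 + 1 = 2)
(v(15)*150)*b(13) = (1*150)*2 = 150*2 = 300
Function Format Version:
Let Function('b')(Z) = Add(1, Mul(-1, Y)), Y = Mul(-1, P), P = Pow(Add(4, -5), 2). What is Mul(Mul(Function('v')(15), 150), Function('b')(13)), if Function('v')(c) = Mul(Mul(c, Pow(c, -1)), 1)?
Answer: 300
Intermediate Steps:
P = 1 (P = Pow(-1, 2) = 1)
Y = -1 (Y = Mul(-1, 1) = -1)
Function('v')(c) = 1 (Function('v')(c) = Mul(1, 1) = 1)
Function('b')(Z) = 2 (Function('b')(Z) = Add(1, Mul(-1, -1)) = Add(1, 1) = 2)
Mul(Mul(Function('v')(15), 150), Function('b')(13)) = Mul(Mul(1, 150), 2) = Mul(150, 2) = 300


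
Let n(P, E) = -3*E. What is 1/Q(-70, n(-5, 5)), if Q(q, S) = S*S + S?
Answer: 1/210 ≈ 0.0047619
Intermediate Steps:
Q(q, S) = S + S**2 (Q(q, S) = S**2 + S = S + S**2)
1/Q(-70, n(-5, 5)) = 1/((-3*5)*(1 - 3*5)) = 1/(-15*(1 - 15)) = 1/(-15*(-14)) = 1/210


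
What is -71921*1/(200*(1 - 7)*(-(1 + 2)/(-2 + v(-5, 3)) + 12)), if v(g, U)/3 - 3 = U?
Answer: 71921/14175 ≈ 5.0738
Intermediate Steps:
v(g, U) = 9 + 3*U
-71921*1/(200*(1 - 7)*(-(1 + 2)/(-2 + v(-5, 3)) + 12)) = -71921*1/(200*(1 - 7)*(-(1 + 2)/(-2 + (9 + 3*3)) + 12)) = -71921*(-1/(1200*(-3/(-2 + (9 + 9)) + 12))) = -71921*(-1/(1200*(-3/(-2 + 18) + 12))) = -71921*(-1/(1200*(-3/16 + 12))) = -71921/((5*(-6*189/16))*40) = -71921/((5*(-567/8))*40) = -71921/((-2835/8*40)) = -71921/(-14175) = -71921*(-1/14175) = 71921/14175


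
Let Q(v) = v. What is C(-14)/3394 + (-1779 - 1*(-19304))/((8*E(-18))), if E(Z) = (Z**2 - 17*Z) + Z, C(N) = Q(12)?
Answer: 29769301/8308512 ≈ 3.5830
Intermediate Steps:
C(N) = 12
E(Z) = Z**2 - 16*Z
C(-14)/3394 + (-1779 - 1*(-19304))/((8*E(-18))) = 12/3394 + (-1779 - 1*(-19304))/((8*(-18*(-16 - 18)))) = 12*(1/3394) + (-1779 + 19304)/((8*(-18*(-34)))) = 6/1697 + 17525/((8*612)) = 6/1697 + 17525/4896 = 29769301/8308512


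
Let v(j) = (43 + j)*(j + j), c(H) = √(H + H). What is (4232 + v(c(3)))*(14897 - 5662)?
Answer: 39193340 + 794210*√6 ≈ 4.1139e+7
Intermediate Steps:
c(H) = √2*√H (c(H) = √(2*H) = √2*√H)
v(j) = 2*j*(43 + j) (v(j) = (43 + j)*(2*j) = 2*j*(43 + j))
(4232 + v(c(3)))*(14897 - 5662) = (4232 + 2*(√2*√3)*(43 + √2*√3))*(14897 - 5662) = (4232 + 2*√6*(43 + √6))*9235 = 39082520 + 18470*√6*(43 + √6)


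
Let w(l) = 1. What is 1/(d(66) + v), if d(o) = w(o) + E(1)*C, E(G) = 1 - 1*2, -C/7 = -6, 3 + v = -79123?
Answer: -1/79167 ≈ -1.2632e-5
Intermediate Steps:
v = -79126 (v = -3 - 79123 = -79126)
C = 42 (C = -7*(-6) = 42)
E(G) = -1 (E(G) = 1 - 2 = -1)
d(o) = -41 (d(o) = 1 - 1*42 = 1 - 42 = -41)
1/(d(66) + v) = 1/(-41 - 79126) = 1/(-79167) = -1/79167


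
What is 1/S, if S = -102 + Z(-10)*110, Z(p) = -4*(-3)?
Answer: 1/1218 ≈ 0.00082102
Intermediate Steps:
Z(p) = 12
S = 1218 (S = -102 + 12*110 = -102 + 1320 = 1218)
1/S = 1/1218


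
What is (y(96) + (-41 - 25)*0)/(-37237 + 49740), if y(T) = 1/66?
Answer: 1/825198 ≈ 1.2118e-6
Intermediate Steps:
y(T) = 1/66
(y(96) + (-41 - 25)*0)/(-37237 + 49740) = (1/66 + (-41 - 25)*0)/(-37237 + 49740) = (1/66 - 66*0)/12503 = (1/66 + 0)*(1/12503) = (1/66)*(1/12503) = 1/825198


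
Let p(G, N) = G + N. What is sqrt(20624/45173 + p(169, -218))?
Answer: I*sqrt(99057748569)/45173 ≈ 6.9673*I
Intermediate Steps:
sqrt(20624/45173 + p(169, -218)) = sqrt(20624/45173 + (169 - 218)) = sqrt(20624*(1/45173) - 49) = sqrt(20624/45173 - 49) = sqrt(-2192853/45173) = I*sqrt(99057748569)/45173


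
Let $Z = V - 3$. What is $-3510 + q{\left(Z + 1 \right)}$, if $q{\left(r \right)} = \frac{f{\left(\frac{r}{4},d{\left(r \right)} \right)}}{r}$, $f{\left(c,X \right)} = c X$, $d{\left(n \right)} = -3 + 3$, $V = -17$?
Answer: $-3510$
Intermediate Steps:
$d{\left(n \right)} = 0$
$Z = -20$ ($Z = -17 - 3 = -20$)
$f{\left(c,X \right)} = X c$
$q{\left(r \right)} = 0$ ($q{\left(r \right)} = \frac{0 \frac{r}{4}}{r} = \frac{0}{r} = 0$)
$-3510 + q{\left(Z + 1 \right)} = -3510 + 0 = -3510$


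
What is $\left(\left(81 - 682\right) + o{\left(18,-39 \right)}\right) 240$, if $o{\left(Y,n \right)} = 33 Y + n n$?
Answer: $363360$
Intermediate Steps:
$o{\left(Y,n \right)} = n^{2} + 33 Y$ ($o{\left(Y,n \right)} = 33 Y + n^{2} = n^{2} + 33 Y$)
$\left(\left(81 - 682\right) + o{\left(18,-39 \right)}\right) 240 = \left(\left(81 - 682\right) + \left(\left(-39\right)^{2} + 33 \cdot 18\right)\right) 240 = \left(\left(81 - 682\right) + \left(1521 + 594\right)\right) 240 = \left(-601 + 2115\right) 240 = 1514 \cdot 240 = 363360$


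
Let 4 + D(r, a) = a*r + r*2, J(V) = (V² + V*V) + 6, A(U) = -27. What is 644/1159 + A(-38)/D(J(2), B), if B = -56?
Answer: 27407/46360 ≈ 0.59118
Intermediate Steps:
J(V) = 6 + 2*V² (J(V) = (V² + V²) + 6 = 2*V² + 6 = 6 + 2*V²)
D(r, a) = -4 + 2*r + a*r (D(r, a) = -4 + (a*r + r*2) = -4 + (a*r + 2*r) = -4 + (2*r + a*r) = -4 + 2*r + a*r)
644/1159 + A(-38)/D(J(2), B) = 644/1159 - 27/(-4 + 2*(6 + 2*2²) - 56*(6 + 2*2²)) = 644*(1/1159) - 27/(-4 + 2*(6 + 2*4) - 56*(6 + 2*4)) = 644/1159 - 27/(-4 + 2*(6 + 8) - 56*(6 + 8)) = 644/1159 - 27/(-4 + 2*14 - 56*14) = 644/1159 - 27/(-4 + 28 - 784) = 644/1159 - 27/(-760) = 644/1159 - 27*(-1/760) = 644/1159 + 27/760 = 27407/46360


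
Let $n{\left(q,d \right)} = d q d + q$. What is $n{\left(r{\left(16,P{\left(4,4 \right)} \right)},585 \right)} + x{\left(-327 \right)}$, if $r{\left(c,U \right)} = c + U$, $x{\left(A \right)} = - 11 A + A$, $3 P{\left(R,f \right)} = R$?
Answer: $\frac{17805562}{3} \approx 5.9352 \cdot 10^{6}$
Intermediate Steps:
$P{\left(R,f \right)} = \frac{R}{3}$
$x{\left(A \right)} = - 10 A$
$r{\left(c,U \right)} = U + c$
$n{\left(q,d \right)} = q + q d^{2}$ ($n{\left(q,d \right)} = q d^{2} + q = q + q d^{2}$)
$n{\left(r{\left(16,P{\left(4,4 \right)} \right)},585 \right)} + x{\left(-327 \right)} = \left(\frac{1}{3} \cdot 4 + 16\right) \left(1 + 585^{2}\right) - -3270 = \left(\frac{4}{3} + 16\right) \left(1 + 342225\right) + 3270 = \frac{52}{3} \cdot 342226 + 3270 = \frac{17795752}{3} + 3270 = \frac{17805562}{3}$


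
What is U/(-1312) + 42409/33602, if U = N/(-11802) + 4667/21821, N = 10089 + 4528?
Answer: 7169036413942391/5676742913239104 ≈ 1.2629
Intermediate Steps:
N = 14617
U = -263877623/257531442 (U = 14617/(-11802) + 4667/21821 = 14617*(-1/11802) + 4667*(1/21821) = -14617/11802 + 4667/21821 = -263877623/257531442 ≈ -1.0246)
U/(-1312) + 42409/33602 = -263877623/257531442/(-1312) + 42409/33602 = -263877623/257531442*(-1/1312) + 42409*(1/33602) = 263877623/337881251904 + 42409/33602 = 7169036413942391/5676742913239104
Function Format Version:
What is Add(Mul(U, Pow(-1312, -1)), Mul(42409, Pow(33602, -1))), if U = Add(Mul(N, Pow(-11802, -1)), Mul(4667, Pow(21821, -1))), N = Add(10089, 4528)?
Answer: Rational(7169036413942391, 5676742913239104) ≈ 1.2629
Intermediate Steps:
N = 14617
U = Rational(-263877623, 257531442) (U = Add(Mul(14617, Pow(-11802, -1)), Mul(4667, Pow(21821, -1))) = Add(Mul(14617, Rational(-1, 11802)), Mul(4667, Rational(1, 21821))) = Add(Rational(-14617, 11802), Rational(4667, 21821)) = Rational(-263877623, 257531442) ≈ -1.0246)
Add(Mul(U, Pow(-1312, -1)), Mul(42409, Pow(33602, -1))) = Add(Mul(Rational(-263877623, 257531442), Pow(-1312, -1)), Mul(42409, Pow(33602, -1))) = Add(Mul(Rational(-263877623, 257531442), Rational(-1, 1312)), Mul(42409, Rational(1, 33602))) = Add(Rational(263877623, 337881251904), Rational(42409, 33602)) = Rational(7169036413942391, 5676742913239104)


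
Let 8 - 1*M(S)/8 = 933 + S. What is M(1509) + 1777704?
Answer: 1758232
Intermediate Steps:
M(S) = -7400 - 8*S (M(S) = 64 - 8*(933 + S) = 64 + (-7464 - 8*S) = -7400 - 8*S)
M(1509) + 1777704 = (-7400 - 8*1509) + 1777704 = (-7400 - 12072) + 1777704 = -19472 + 1777704 = 1758232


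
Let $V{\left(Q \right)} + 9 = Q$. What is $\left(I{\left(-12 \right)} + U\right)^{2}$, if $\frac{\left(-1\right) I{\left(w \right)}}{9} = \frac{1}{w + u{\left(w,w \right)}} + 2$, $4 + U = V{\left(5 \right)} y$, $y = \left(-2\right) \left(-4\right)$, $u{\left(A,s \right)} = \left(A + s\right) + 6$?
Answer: $\frac{288369}{100} \approx 2883.7$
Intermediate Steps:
$V{\left(Q \right)} = -9 + Q$
$u{\left(A,s \right)} = 6 + A + s$
$y = 8$
$U = -36$ ($U = -4 + \left(-9 + 5\right) 8 = -4 - 32 = -36$)
$I{\left(w \right)} = -18 - \frac{9}{6 + 3 w}$ ($I{\left(w \right)} = - 9 \left(\frac{1}{w + \left(6 + w + w\right)} + 2\right) = - 9 \left(\frac{1}{w + \left(6 + 2 w\right)} + 2\right) = - 9 \left(\frac{1}{6 + 3 w} + 2\right) = - 9 \left(2 + \frac{1}{6 + 3 w}\right) = -18 - \frac{9}{6 + 3 w}$)
$\left(I{\left(-12 \right)} + U\right)^{2} = \left(\frac{3 \left(-13 - -72\right)}{2 - 12} - 36\right)^{2} = \left(\frac{3 \left(-13 + 72\right)}{-10} - 36\right)^{2} = \left(3 \left(- \frac{1}{10}\right) 59 - 36\right)^{2} = \left(- \frac{177}{10} - 36\right)^{2} = \left(- \frac{537}{10}\right)^{2} = \frac{288369}{100}$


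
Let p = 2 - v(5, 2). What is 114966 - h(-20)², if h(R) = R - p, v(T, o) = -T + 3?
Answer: 114390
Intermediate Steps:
v(T, o) = 3 - T
p = 4 (p = 2 - (3 - 1*5) = 2 - (3 - 5) = 2 - 1*(-2) = 2 + 2 = 4)
h(R) = -4 + R (h(R) = R - 1*4 = R - 4 = -4 + R)
114966 - h(-20)² = 114966 - (-4 - 20)² = 114966 - 1*(-24)² = 114966 - 1*576 = 114966 - 576 = 114390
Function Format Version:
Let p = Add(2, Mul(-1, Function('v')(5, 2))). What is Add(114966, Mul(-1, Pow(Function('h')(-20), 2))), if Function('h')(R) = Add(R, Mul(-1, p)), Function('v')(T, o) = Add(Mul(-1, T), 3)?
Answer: 114390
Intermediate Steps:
Function('v')(T, o) = Add(3, Mul(-1, T))
p = 4 (p = Add(2, Mul(-1, Add(3, Mul(-1, 5)))) = Add(2, Mul(-1, Add(3, -5))) = Add(2, Mul(-1, -2)) = Add(2, 2) = 4)
Function('h')(R) = Add(-4, R) (Function('h')(R) = Add(R, Mul(-1, 4)) = Add(R, -4) = Add(-4, R))
Add(114966, Mul(-1, Pow(Function('h')(-20), 2))) = Add(114966, Mul(-1, Pow(Add(-4, -20), 2))) = Add(114966, Mul(-1, Pow(-24, 2))) = Add(114966, Mul(-1, 576)) = Add(114966, -576) = 114390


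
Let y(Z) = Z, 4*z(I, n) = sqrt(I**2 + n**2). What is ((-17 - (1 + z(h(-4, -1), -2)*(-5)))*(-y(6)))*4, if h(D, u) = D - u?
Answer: 432 - 30*sqrt(13) ≈ 323.83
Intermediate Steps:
z(I, n) = sqrt(I**2 + n**2)/4
((-17 - (1 + z(h(-4, -1), -2)*(-5)))*(-y(6)))*4 = ((-17 - (1 + (sqrt((-4 - 1*(-1))**2 + (-2)**2)/4)*(-5)))*(-1*6))*4 = ((-17 - (1 + (sqrt((-4 + 1)**2 + 4)/4)*(-5)))*(-6))*4 = ((-17 - (1 + (sqrt((-3)**2 + 4)/4)*(-5)))*(-6))*4 = ((-17 - (1 + (sqrt(9 + 4)/4)*(-5)))*(-6))*4 = ((-17 - (1 + (sqrt(13)/4)*(-5)))*(-6))*4 = ((-17 - (1 - 5*sqrt(13)/4))*(-6))*4 = ((-17 + (-1 + 5*sqrt(13)/4))*(-6))*4 = ((-18 + 5*sqrt(13)/4)*(-6))*4 = (108 - 15*sqrt(13)/2)*4 = 432 - 30*sqrt(13)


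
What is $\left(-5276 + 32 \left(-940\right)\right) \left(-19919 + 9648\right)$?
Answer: $363141476$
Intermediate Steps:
$\left(-5276 + 32 \left(-940\right)\right) \left(-19919 + 9648\right) = \left(-5276 - 30080\right) \left(-10271\right) = \left(-35356\right) \left(-10271\right) = 363141476$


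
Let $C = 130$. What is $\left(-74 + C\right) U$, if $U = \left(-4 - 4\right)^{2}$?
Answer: $3584$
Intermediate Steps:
$U = 64$ ($U = \left(-8\right)^{2} = 64$)
$\left(-74 + C\right) U = \left(-74 + 130\right) 64 = 56 \cdot 64 = 3584$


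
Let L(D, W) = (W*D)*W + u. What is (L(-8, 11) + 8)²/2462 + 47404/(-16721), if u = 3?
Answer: 15197202481/41167102 ≈ 369.16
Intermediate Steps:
L(D, W) = 3 + D*W² (L(D, W) = (W*D)*W + 3 = (D*W)*W + 3 = D*W² + 3 = 3 + D*W²)
(L(-8, 11) + 8)²/2462 + 47404/(-16721) = ((3 - 8*11²) + 8)²/2462 + 47404/(-16721) = ((3 - 8*121) + 8)²*(1/2462) + 47404*(-1/16721) = ((3 - 968) + 8)²*(1/2462) - 47404/16721 = (-965 + 8)²*(1/2462) - 47404/16721 = (-957)²*(1/2462) - 47404/16721 = 915849*(1/2462) - 47404/16721 = 915849/2462 - 47404/16721 = 15197202481/41167102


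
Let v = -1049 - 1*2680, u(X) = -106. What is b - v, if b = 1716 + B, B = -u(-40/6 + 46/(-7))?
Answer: 5551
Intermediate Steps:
B = 106 (B = -1*(-106) = 106)
v = -3729 (v = -1049 - 2680 = -3729)
b = 1822 (b = 1716 + 106 = 1822)
b - v = 1822 - 1*(-3729) = 1822 + 3729 = 5551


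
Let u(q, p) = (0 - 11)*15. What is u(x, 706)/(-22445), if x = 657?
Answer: 33/4489 ≈ 0.0073513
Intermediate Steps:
u(q, p) = -165 (u(q, p) = -11*15 = -165)
u(x, 706)/(-22445) = -165/(-22445) = -165*(-1/22445) = 33/4489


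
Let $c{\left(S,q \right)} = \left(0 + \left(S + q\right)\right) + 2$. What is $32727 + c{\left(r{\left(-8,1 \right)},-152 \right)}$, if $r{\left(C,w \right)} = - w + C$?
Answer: $32568$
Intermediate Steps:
$r{\left(C,w \right)} = C - w$
$c{\left(S,q \right)} = 2 + S + q$ ($c{\left(S,q \right)} = \left(S + q\right) + 2 = 2 + S + q$)
$32727 + c{\left(r{\left(-8,1 \right)},-152 \right)} = 32727 - 159 = 32568$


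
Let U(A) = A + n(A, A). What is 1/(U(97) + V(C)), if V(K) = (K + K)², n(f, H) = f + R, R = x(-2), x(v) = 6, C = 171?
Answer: 1/117164 ≈ 8.5350e-6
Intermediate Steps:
R = 6
n(f, H) = 6 + f (n(f, H) = f + 6 = 6 + f)
V(K) = 4*K² (V(K) = (2*K)² = 4*K²)
U(A) = 6 + 2*A (U(A) = A + (6 + A) = 6 + 2*A)
1/(U(97) + V(C)) = 1/((6 + 2*97) + 4*171²) = 1/((6 + 194) + 4*29241) = 1/(200 + 116964) = 1/117164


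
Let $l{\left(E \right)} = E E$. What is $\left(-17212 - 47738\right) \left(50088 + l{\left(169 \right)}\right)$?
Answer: $-5108252550$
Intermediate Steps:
$l{\left(E \right)} = E^{2}$
$\left(-17212 - 47738\right) \left(50088 + l{\left(169 \right)}\right) = \left(-17212 - 47738\right) \left(50088 + 169^{2}\right) = - 64950 \left(50088 + 28561\right) = \left(-64950\right) 78649 = -5108252550$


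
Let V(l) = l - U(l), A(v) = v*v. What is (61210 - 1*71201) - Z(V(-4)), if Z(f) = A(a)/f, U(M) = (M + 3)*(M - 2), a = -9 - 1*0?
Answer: -99829/10 ≈ -9982.9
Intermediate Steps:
a = -9 (a = -9 + 0 = -9)
A(v) = v²
U(M) = (-2 + M)*(3 + M) (U(M) = (3 + M)*(-2 + M) = (-2 + M)*(3 + M))
V(l) = 6 - l² (V(l) = l - (-6 + l + l²) = l + (6 - l - l²) = 6 - l²)
Z(f) = 81/f (Z(f) = (-9)²/f = 81/f)
(61210 - 1*71201) - Z(V(-4)) = (61210 - 1*71201) - 81/(6 - 1*(-4)²) = (61210 - 71201) - 81/(6 - 1*16) = -9991 - 81/(6 - 16) = -9991 - 81/(-10) = -9991 - 81*(-1)/10 = -9991 - 1*(-81/10) = -9991 + 81/10 = -99829/10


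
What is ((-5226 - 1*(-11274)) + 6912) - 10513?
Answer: 2447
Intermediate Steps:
((-5226 - 1*(-11274)) + 6912) - 10513 = ((-5226 + 11274) + 6912) - 10513 = (6048 + 6912) - 10513 = 12960 - 10513 = 2447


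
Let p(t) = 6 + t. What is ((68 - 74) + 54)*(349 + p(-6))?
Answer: 16752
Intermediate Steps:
((68 - 74) + 54)*(349 + p(-6)) = ((68 - 74) + 54)*(349 + (6 - 6)) = (-6 + 54)*(349 + 0) = 48*349 = 16752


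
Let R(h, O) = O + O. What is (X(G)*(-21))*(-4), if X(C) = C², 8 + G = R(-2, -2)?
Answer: 12096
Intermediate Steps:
R(h, O) = 2*O
G = -12 (G = -8 + 2*(-2) = -8 - 4 = -12)
(X(G)*(-21))*(-4) = ((-12)²*(-21))*(-4) = (144*(-21))*(-4) = -3024*(-4) = 12096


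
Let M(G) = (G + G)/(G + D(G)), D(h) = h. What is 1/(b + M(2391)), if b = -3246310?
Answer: -1/3246309 ≈ -3.0804e-7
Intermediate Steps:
M(G) = 1 (M(G) = (G + G)/(G + G) = (2*G)/((2*G)) = (2*G)*(1/(2*G)) = 1)
1/(b + M(2391)) = 1/(-3246310 + 1) = 1/(-3246309) = -1/3246309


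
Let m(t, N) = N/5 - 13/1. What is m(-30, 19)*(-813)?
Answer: 37398/5 ≈ 7479.6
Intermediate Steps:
m(t, N) = -13 + N/5 (m(t, N) = N*(⅕) - 13*1 = N/5 - 13 = -13 + N/5)
m(-30, 19)*(-813) = (-13 + (⅕)*19)*(-813) = (-13 + 19/5)*(-813) = -46/5*(-813) = 37398/5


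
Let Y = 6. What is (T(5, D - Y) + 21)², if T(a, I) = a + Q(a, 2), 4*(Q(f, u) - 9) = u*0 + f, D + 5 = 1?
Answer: 21025/16 ≈ 1314.1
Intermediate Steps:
D = -4 (D = -5 + 1 = -4)
Q(f, u) = 9 + f/4 (Q(f, u) = 9 + (u*0 + f)/4 = 9 + (0 + f)/4 = 9 + f/4)
T(a, I) = 9 + 5*a/4 (T(a, I) = a + (9 + a/4) = 9 + 5*a/4)
(T(5, D - Y) + 21)² = ((9 + (5/4)*5) + 21)² = ((9 + 25/4) + 21)² = (61/4 + 21)² = (145/4)² = 21025/16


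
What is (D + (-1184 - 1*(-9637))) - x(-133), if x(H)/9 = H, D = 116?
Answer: 9766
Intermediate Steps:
x(H) = 9*H
(D + (-1184 - 1*(-9637))) - x(-133) = (116 + (-1184 - 1*(-9637))) - 9*(-133) = (116 + (-1184 + 9637)) - 1*(-1197) = (116 + 8453) + 1197 = 8569 + 1197 = 9766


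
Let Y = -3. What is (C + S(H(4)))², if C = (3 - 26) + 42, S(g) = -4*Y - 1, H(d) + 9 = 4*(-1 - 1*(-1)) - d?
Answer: 900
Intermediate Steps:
H(d) = -9 - d (H(d) = -9 + (4*(-1 - 1*(-1)) - d) = -9 + (4*(-1 + 1) - d) = -9 + (4*0 - d) = -9 + (0 - d) = -9 - d)
S(g) = 11 (S(g) = -4*(-3) - 1 = 12 - 1 = 11)
C = 19 (C = -23 + 42 = 19)
(C + S(H(4)))² = (19 + 11)² = 30² = 900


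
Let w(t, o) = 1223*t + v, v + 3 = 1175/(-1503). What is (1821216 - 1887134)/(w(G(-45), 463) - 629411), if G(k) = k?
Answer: 49537377/514364011 ≈ 0.096308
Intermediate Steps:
v = -5684/1503 (v = -3 + 1175/(-1503) = -3 + 1175*(-1/1503) = -3 - 1175/1503 = -5684/1503 ≈ -3.7818)
w(t, o) = -5684/1503 + 1223*t (w(t, o) = 1223*t - 5684/1503 = -5684/1503 + 1223*t)
(1821216 - 1887134)/(w(G(-45), 463) - 629411) = (1821216 - 1887134)/((-5684/1503 + 1223*(-45)) - 629411) = -65918/((-5684/1503 - 55035) - 629411) = -65918/(-82723289/1503 - 629411) = -65918/(-1028728022/1503) = -65918*(-1503/1028728022) = 49537377/514364011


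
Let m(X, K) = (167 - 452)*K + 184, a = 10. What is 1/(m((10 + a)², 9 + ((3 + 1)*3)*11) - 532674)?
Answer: -1/572675 ≈ -1.7462e-6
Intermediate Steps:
m(X, K) = 184 - 285*K (m(X, K) = -285*K + 184 = 184 - 285*K)
1/(m((10 + a)², 9 + ((3 + 1)*3)*11) - 532674) = 1/((184 - 285*(9 + ((3 + 1)*3)*11)) - 532674) = 1/((184 - 285*(9 + (4*3)*11)) - 532674) = 1/((184 - 285*(9 + 12*11)) - 532674) = 1/((184 - 285*(9 + 132)) - 532674) = 1/((184 - 285*141) - 532674) = 1/((184 - 40185) - 532674) = 1/(-40001 - 532674) = 1/(-572675) = -1/572675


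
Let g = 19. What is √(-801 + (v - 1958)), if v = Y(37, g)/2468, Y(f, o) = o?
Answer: 3*I*√466808009/1234 ≈ 52.526*I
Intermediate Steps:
v = 19/2468 ≈ 0.0076985
√(-801 + (v - 1958)) = √(-801 + (19/2468 - 1958)) = √(-801 - 4832325/2468) = √(-6809193/2468) = 3*I*√466808009/1234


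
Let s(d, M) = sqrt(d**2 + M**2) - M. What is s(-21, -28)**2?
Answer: 3969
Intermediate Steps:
s(d, M) = sqrt(M**2 + d**2) - M
s(-21, -28)**2 = (sqrt((-28)**2 + (-21)**2) - 1*(-28))**2 = (sqrt(784 + 441) + 28)**2 = (sqrt(1225) + 28)**2 = (35 + 28)**2 = 63**2 = 3969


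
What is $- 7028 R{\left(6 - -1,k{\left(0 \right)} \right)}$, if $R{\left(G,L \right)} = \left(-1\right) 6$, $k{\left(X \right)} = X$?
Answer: $42168$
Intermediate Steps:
$R{\left(G,L \right)} = -6$
$- 7028 R{\left(6 - -1,k{\left(0 \right)} \right)} = \left(-7028\right) \left(-6\right) = 42168$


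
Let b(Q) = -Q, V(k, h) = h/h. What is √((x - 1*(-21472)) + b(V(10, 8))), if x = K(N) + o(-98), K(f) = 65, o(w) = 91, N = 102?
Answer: 9*√267 ≈ 147.06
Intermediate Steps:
V(k, h) = 1
x = 156 (x = 65 + 91 = 156)
√((x - 1*(-21472)) + b(V(10, 8))) = √((156 - 1*(-21472)) - 1*1) = √((156 + 21472) - 1) = √(21628 - 1) = √21627 = 9*√267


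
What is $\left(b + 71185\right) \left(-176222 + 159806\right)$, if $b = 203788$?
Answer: $-4513956768$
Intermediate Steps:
$\left(b + 71185\right) \left(-176222 + 159806\right) = \left(203788 + 71185\right) \left(-176222 + 159806\right) = 274973 \left(-16416\right) = -4513956768$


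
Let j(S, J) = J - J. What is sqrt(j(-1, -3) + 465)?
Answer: sqrt(465) ≈ 21.564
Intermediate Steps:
j(S, J) = 0
sqrt(j(-1, -3) + 465) = sqrt(0 + 465) = sqrt(465)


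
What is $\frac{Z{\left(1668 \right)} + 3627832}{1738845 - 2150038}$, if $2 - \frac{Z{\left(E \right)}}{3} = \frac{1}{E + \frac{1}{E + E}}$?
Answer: $- \frac{20186919521254}{2288062477657} \approx -8.8227$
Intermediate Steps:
$Z{\left(E \right)} = 6 - \frac{3}{E + \frac{1}{2 E}}$ ($Z{\left(E \right)} = 6 - \frac{3}{E + \frac{1}{E + E}} = 6 - \frac{3}{E + \frac{1}{2 E}}$)
$\frac{Z{\left(1668 \right)} + 3627832}{1738845 - 2150038} = \frac{\frac{6 \left(1 - 1668 + 2 \cdot 1668^{2}\right)}{1 + 2 \cdot 1668^{2}} + 3627832}{1738845 - 2150038} = \frac{\frac{6 \left(1 - 1668 + 2 \cdot 2782224\right)}{1 + 2 \cdot 2782224} + 3627832}{-411193} = \left(\frac{6 \left(1 - 1668 + 5564448\right)}{1 + 5564448} + 3627832\right) \left(- \frac{1}{411193}\right) = \left(6 \cdot \frac{1}{5564449} \cdot 5562781 + 3627832\right) \left(- \frac{1}{411193}\right) = \left(\frac{33376686}{5564449} + 3627832\right) \left(- \frac{1}{411193}\right) = \frac{20186919521254}{5564449} \left(- \frac{1}{411193}\right) = - \frac{20186919521254}{2288062477657}$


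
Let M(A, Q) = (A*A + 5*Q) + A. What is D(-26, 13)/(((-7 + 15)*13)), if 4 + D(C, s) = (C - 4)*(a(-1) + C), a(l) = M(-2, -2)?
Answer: 127/13 ≈ 9.7692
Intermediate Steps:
M(A, Q) = A + A**2 + 5*Q (M(A, Q) = (A**2 + 5*Q) + A = A + A**2 + 5*Q)
a(l) = -8 (a(l) = -2 + (-2)**2 + 5*(-2) = -2 + 4 - 10 = -8)
D(C, s) = -4 + (-8 + C)*(-4 + C) (D(C, s) = -4 + (C - 4)*(-8 + C) = -4 + (-4 + C)*(-8 + C) = -4 + (-8 + C)*(-4 + C))
D(-26, 13)/(((-7 + 15)*13)) = (28 + (-26)**2 - 12*(-26))/(((-7 + 15)*13)) = (28 + 676 + 312)/((8*13)) = 1016/104 = 1016*(1/104) = 127/13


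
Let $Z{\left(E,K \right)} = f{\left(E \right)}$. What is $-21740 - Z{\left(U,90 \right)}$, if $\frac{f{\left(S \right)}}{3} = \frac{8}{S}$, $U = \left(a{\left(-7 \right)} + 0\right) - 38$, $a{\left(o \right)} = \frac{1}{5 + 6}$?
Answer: $- \frac{3021772}{139} \approx -21739.0$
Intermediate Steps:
$a{\left(o \right)} = \frac{1}{11}$
$U = - \frac{417}{11}$ ($U = \left(\frac{1}{11} + 0\right) - 38 = \frac{1}{11} - 38 = - \frac{417}{11} \approx -37.909$)
$f{\left(S \right)} = \frac{24}{S}$ ($f{\left(S \right)} = 3 \frac{8}{S} = \frac{24}{S}$)
$Z{\left(E,K \right)} = \frac{24}{E}$
$-21740 - Z{\left(U,90 \right)} = -21740 - \frac{24}{- \frac{417}{11}} = -21740 - 24 \left(- \frac{11}{417}\right) = -21740 - - \frac{88}{139} = -21740 + \frac{88}{139} = - \frac{3021772}{139}$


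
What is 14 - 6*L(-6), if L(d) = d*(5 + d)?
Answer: -22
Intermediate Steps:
14 - 6*L(-6) = 14 - (-36)*(5 - 6) = 14 - (-36)*(-1) = 14 - 6*6 = 14 - 36 = -22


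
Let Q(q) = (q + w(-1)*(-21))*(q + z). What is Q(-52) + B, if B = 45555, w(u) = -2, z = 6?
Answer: 46015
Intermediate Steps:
Q(q) = (6 + q)*(42 + q) (Q(q) = (q - 2*(-21))*(q + 6) = (q + 42)*(6 + q) = (42 + q)*(6 + q) = (6 + q)*(42 + q))
Q(-52) + B = (252 + (-52)² + 48*(-52)) + 45555 = (252 + 2704 - 2496) + 45555 = 460 + 45555 = 46015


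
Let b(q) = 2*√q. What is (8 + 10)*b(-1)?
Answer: 36*I ≈ 36.0*I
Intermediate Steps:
(8 + 10)*b(-1) = (8 + 10)*(2*√(-1)) = 18*(2*I) = 36*I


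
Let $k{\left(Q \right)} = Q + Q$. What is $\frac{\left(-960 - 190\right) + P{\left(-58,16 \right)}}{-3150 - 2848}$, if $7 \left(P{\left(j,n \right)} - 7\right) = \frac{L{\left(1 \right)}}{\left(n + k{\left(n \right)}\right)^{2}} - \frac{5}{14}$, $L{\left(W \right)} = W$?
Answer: $\frac{129045881}{677150208} \approx 0.19057$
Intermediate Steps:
$k{\left(Q \right)} = 2 Q$
$P{\left(j,n \right)} = \frac{681}{98} + \frac{1}{63 n^{2}}$ ($P{\left(j,n \right)} = 7 + \frac{1 \frac{1}{\left(n + 2 n\right)^{2}} - \frac{5}{14}}{7} = 7 + \frac{1 \frac{1}{\left(3 n\right)^{2}} - \frac{5}{14}}{7} = 7 + \frac{1 \frac{1}{9 n^{2}} - \frac{5}{14}}{7} = 7 + \frac{\frac{1}{9 n^{2}} - \frac{5}{14}}{7} = 7 + \frac{- \frac{5}{14} + \frac{1}{9 n^{2}}}{7} = 7 - \left(\frac{5}{98} - \frac{1}{63 n^{2}}\right) = \frac{681}{98} + \frac{1}{63 n^{2}}$)
$\frac{\left(-960 - 190\right) + P{\left(-58,16 \right)}}{-3150 - 2848} = \frac{\left(-960 - 190\right) + \left(\frac{681}{98} + \frac{1}{63 \cdot 256}\right)}{-3150 - 2848} = \frac{-1150 + \left(\frac{681}{98} + \frac{1}{63} \cdot \frac{1}{256}\right)}{-5998} = \left(-1150 + \left(\frac{681}{98} + \frac{1}{16128}\right)\right) \left(- \frac{1}{5998}\right) = \left(-1150 + \frac{784519}{112896}\right) \left(- \frac{1}{5998}\right) = \left(- \frac{129045881}{112896}\right) \left(- \frac{1}{5998}\right) = \frac{129045881}{677150208}$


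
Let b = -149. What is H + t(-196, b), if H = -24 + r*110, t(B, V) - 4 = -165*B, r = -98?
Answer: 21540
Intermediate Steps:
t(B, V) = 4 - 165*B
H = -10804 (H = -24 - 98*110 = -24 - 10780 = -10804)
H + t(-196, b) = -10804 + (4 - 165*(-196)) = -10804 + (4 + 32340) = -10804 + 32344 = 21540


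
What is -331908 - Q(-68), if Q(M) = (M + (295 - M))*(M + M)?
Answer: -291788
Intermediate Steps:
Q(M) = 590*M (Q(M) = 295*(2*M) = 590*M)
-331908 - Q(-68) = -331908 - 590*(-68) = -331908 - 1*(-40120) = -331908 + 40120 = -291788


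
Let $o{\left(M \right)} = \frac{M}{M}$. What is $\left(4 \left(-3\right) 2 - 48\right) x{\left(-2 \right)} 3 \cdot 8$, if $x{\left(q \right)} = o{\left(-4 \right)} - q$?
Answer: $-5184$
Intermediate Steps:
$o{\left(M \right)} = 1$
$x{\left(q \right)} = 1 - q$
$\left(4 \left(-3\right) 2 - 48\right) x{\left(-2 \right)} 3 \cdot 8 = \left(4 \left(-3\right) 2 - 48\right) \left(1 - -2\right) 3 \cdot 8 = \left(\left(-12\right) 2 - 48\right) \left(1 + 2\right) 3 \cdot 8 = \left(-24 - 48\right) 3 \cdot 3 \cdot 8 = - 72 \cdot 9 \cdot 8 = \left(-72\right) 72 = -5184$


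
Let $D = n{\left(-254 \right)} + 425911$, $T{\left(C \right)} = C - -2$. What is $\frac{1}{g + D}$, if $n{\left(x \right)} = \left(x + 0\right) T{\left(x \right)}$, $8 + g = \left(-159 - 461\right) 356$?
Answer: $\frac{1}{269191} \approx 3.7148 \cdot 10^{-6}$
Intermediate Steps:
$T{\left(C \right)} = 2 + C$ ($T{\left(C \right)} = C + 2 = 2 + C$)
$g = -220728$ ($g = -8 + \left(-159 - 461\right) 356 = -8 - 220720 = -220728$)
$n{\left(x \right)} = x \left(2 + x\right)$ ($n{\left(x \right)} = \left(x + 0\right) \left(2 + x\right) = x \left(2 + x\right)$)
$D = 489919$ ($D = - 254 \left(2 - 254\right) + 425911 = \left(-254\right) \left(-252\right) + 425911 = 64008 + 425911 = 489919$)
$\frac{1}{g + D} = \frac{1}{-220728 + 489919} = \frac{1}{269191}$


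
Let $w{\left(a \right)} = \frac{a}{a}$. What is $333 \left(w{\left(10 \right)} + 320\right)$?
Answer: $106893$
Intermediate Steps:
$w{\left(a \right)} = 1$
$333 \left(w{\left(10 \right)} + 320\right) = 333 \left(1 + 320\right) = 333 \cdot 321 = 106893$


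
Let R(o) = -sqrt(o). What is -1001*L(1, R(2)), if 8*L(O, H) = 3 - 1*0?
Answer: -3003/8 ≈ -375.38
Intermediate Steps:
L(O, H) = 3/8 (L(O, H) = (3 - 1*0)/8 = (3 + 0)/8 = (1/8)*3 = 3/8)
-1001*L(1, R(2)) = -1001*3/8 = -3003/8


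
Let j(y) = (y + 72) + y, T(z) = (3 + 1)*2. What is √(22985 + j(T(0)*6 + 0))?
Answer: 13*√137 ≈ 152.16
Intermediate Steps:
T(z) = 8 (T(z) = 4*2 = 8)
j(y) = 72 + 2*y (j(y) = (72 + y) + y = 72 + 2*y)
√(22985 + j(T(0)*6 + 0)) = √(22985 + (72 + 2*(8*6 + 0))) = √(22985 + (72 + 2*(48 + 0))) = √(22985 + (72 + 2*48)) = √(22985 + (72 + 96)) = √(22985 + 168) = √23153 = 13*√137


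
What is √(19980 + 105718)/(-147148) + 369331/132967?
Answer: 369331/132967 - √125698/147148 ≈ 2.7752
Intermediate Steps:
√(19980 + 105718)/(-147148) + 369331/132967 = √125698*(-1/147148) + 369331*(1/132967) = -√125698/147148 + 369331/132967 = 369331/132967 - √125698/147148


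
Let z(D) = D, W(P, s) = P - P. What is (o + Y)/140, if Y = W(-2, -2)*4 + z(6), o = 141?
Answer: 21/20 ≈ 1.0500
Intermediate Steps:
W(P, s) = 0
Y = 6 (Y = 0*4 + 6 = 0 + 6 = 6)
(o + Y)/140 = (141 + 6)/140 = (1/140)*147 = 21/20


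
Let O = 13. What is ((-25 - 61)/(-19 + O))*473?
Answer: 20339/3 ≈ 6779.7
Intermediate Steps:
((-25 - 61)/(-19 + O))*473 = ((-25 - 61)/(-19 + 13))*473 = -86/(-6)*473 = -86*(-1/6)*473 = (43/3)*473 = 20339/3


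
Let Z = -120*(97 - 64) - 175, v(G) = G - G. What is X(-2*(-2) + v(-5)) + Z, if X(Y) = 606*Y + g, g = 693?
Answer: -1018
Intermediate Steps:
v(G) = 0
X(Y) = 693 + 606*Y (X(Y) = 606*Y + 693 = 693 + 606*Y)
Z = -4135 (Z = -120*33 - 175 = -3960 - 175 = -4135)
X(-2*(-2) + v(-5)) + Z = (693 + 606*(-2*(-2) + 0)) - 4135 = (693 + 606*(4 + 0)) - 4135 = (693 + 606*4) - 4135 = (693 + 2424) - 4135 = 3117 - 4135 = -1018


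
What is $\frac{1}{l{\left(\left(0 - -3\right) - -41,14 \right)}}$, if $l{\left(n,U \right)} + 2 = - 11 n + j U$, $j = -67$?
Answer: $- \frac{1}{1424} \approx -0.00070225$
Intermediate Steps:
$l{\left(n,U \right)} = -2 - 67 U - 11 n$ ($l{\left(n,U \right)} = -2 - \left(11 n + 67 U\right) = -2 - 67 U - 11 n$)
$\frac{1}{l{\left(\left(0 - -3\right) - -41,14 \right)}} = \frac{1}{-2 - 938 - 11 \left(\left(0 - -3\right) - -41\right)} = \frac{1}{-2 - 938 - 11 \left(\left(0 + 3\right) + 41\right)} = \frac{1}{-2 - 938 - 11 \left(3 + 41\right)} = \frac{1}{-2 - 938 - 484} = \frac{1}{-1424} = - \frac{1}{1424}$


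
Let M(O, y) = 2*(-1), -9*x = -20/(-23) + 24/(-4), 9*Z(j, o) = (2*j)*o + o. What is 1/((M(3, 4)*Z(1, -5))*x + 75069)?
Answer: 621/46619029 ≈ 1.3321e-5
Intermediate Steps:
Z(j, o) = o/9 + 2*j*o/9 (Z(j, o) = ((2*j)*o + o)/9 = (2*j*o + o)/9 = (o + 2*j*o)/9 = o/9 + 2*j*o/9)
x = 118/207 (x = -(-20/(-23) + 24/(-4))/9 = -(-20*(-1/23) + 24*(-¼))/9 = -(20/23 - 6)/9 = -⅑*(-118/23) = 118/207 ≈ 0.57005)
M(O, y) = -2
1/((M(3, 4)*Z(1, -5))*x + 75069) = 1/(-2*(-5)*(1 + 2*1)/9*(118/207) + 75069) = 1/(-2*(-5)*(1 + 2)/9*(118/207) + 75069) = 1/(-2*(-5)*3/9*(118/207) + 75069) = 1/(-2*(-5/3)*(118/207) + 75069) = 1/((10/3)*(118/207) + 75069) = 1/(1180/621 + 75069) = 1/(46619029/621) = 621/46619029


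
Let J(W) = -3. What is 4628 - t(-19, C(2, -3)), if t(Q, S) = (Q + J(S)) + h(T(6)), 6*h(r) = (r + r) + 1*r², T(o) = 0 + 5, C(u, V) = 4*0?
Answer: 27865/6 ≈ 4644.2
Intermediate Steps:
C(u, V) = 0
T(o) = 5
h(r) = r/3 + r²/6 (h(r) = ((r + r) + 1*r²)/6 = (2*r + r²)/6 = (r² + 2*r)/6 = r/3 + r²/6)
t(Q, S) = 17/6 + Q (t(Q, S) = (Q - 3) + (⅙)*5*(2 + 5) = (-3 + Q) + (⅙)*5*7 = (-3 + Q) + 35/6 = 17/6 + Q)
4628 - t(-19, C(2, -3)) = 4628 - (17/6 - 19) = 4628 - 1*(-97/6) = 4628 + 97/6 = 27865/6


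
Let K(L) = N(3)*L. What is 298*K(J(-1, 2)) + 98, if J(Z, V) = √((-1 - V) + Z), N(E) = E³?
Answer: 98 + 16092*I ≈ 98.0 + 16092.0*I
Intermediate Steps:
J(Z, V) = √(-1 + Z - V)
K(L) = 27*L (K(L) = 3³*L = 27*L)
298*K(J(-1, 2)) + 98 = 298*(27*√(-1 - 1 - 1*2)) + 98 = 298*(27*√(-1 - 1 - 2)) + 98 = 298*(27*√(-4)) + 98 = 298*(27*(2*I)) + 98 = 298*(54*I) + 98 = 16092*I + 98 = 98 + 16092*I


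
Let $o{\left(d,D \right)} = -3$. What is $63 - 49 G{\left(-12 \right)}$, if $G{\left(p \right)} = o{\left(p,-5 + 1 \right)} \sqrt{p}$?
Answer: $63 + 294 i \sqrt{3} \approx 63.0 + 509.22 i$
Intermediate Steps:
$G{\left(p \right)} = - 3 \sqrt{p}$
$63 - 49 G{\left(-12 \right)} = 63 - 49 \left(- 3 \sqrt{-12}\right) = 63 - 49 \left(- 3 \cdot 2 i \sqrt{3}\right) = 63 - 49 \left(- 6 i \sqrt{3}\right) = 63 + 294 i \sqrt{3}$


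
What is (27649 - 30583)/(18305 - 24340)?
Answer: 2934/6035 ≈ 0.48616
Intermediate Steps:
(27649 - 30583)/(18305 - 24340) = -2934/(-6035) = -2934*(-1/6035) = 2934/6035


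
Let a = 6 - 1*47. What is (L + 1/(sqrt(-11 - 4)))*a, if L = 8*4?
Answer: -1312 + 41*I*sqrt(15)/15 ≈ -1312.0 + 10.586*I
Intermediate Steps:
a = -41 (a = 6 - 47 = -41)
L = 32
(L + 1/(sqrt(-11 - 4)))*a = (32 + 1/(sqrt(-11 - 4)))*(-41) = (32 + 1/(sqrt(-15)))*(-41) = (32 + 1/(I*sqrt(15)))*(-41) = (32 - I*sqrt(15)/15)*(-41) = -1312 + 41*I*sqrt(15)/15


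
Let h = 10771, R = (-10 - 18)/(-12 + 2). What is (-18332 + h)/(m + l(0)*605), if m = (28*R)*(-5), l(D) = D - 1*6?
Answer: 7561/4022 ≈ 1.8799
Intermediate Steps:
l(D) = -6 + D (l(D) = D - 6 = -6 + D)
R = 14/5 (R = -28/(-10) = -28*(-⅒) = 14/5 ≈ 2.8000)
m = -392 (m = (28*(14/5))*(-5) = (392/5)*(-5) = -392)
(-18332 + h)/(m + l(0)*605) = (-18332 + 10771)/(-392 + (-6 + 0)*605) = -7561/(-392 - 6*605) = -7561/(-392 - 3630) = -7561/(-4022) = -7561*(-1/4022) = 7561/4022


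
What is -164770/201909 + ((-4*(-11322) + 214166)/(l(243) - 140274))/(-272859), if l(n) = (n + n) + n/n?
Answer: -2094876063969908/2567080517943999 ≈ -0.81605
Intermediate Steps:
l(n) = 1 + 2*n (l(n) = 2*n + 1 = 1 + 2*n)
-164770/201909 + ((-4*(-11322) + 214166)/(l(243) - 140274))/(-272859) = -164770/201909 + ((-4*(-11322) + 214166)/((1 + 2*243) - 140274))/(-272859) = -164770*1/201909 + ((45288 + 214166)/((1 + 486) - 140274))*(-1/272859) = -164770/201909 + (259454/(487 - 140274))*(-1/272859) = -164770/201909 + (259454/(-139787))*(-1/272859) = -164770/201909 + (259454*(-1/139787))*(-1/272859) = -164770/201909 - 259454/139787*(-1/272859) = -164770/201909 + 259454/38142141033 = -2094876063969908/2567080517943999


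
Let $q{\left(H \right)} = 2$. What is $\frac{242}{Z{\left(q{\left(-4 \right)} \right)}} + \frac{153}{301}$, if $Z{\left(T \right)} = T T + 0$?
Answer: $\frac{36727}{602} \approx 61.008$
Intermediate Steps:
$Z{\left(T \right)} = T^{2}$ ($Z{\left(T \right)} = T^{2} + 0 = T^{2}$)
$\frac{242}{Z{\left(q{\left(-4 \right)} \right)}} + \frac{153}{301} = \frac{242}{2^{2}} + \frac{153}{301} = \frac{242}{4} + 153 \cdot \frac{1}{301} = 242 \cdot \frac{1}{4} + \frac{153}{301} = \frac{121}{2} + \frac{153}{301} = \frac{36727}{602}$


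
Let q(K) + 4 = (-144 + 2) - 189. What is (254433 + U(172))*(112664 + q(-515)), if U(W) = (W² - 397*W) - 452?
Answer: 24182299449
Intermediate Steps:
q(K) = -335 (q(K) = -4 + ((-144 + 2) - 189) = -4 + (-142 - 189) = -4 - 331 = -335)
U(W) = -452 + W² - 397*W
(254433 + U(172))*(112664 + q(-515)) = (254433 + (-452 + 172² - 397*172))*(112664 - 335) = (254433 + (-452 + 29584 - 68284))*112329 = (254433 - 39152)*112329 = 215281*112329 = 24182299449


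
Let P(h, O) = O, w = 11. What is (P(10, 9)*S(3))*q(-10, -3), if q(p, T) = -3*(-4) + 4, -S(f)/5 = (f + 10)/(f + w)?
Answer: -4680/7 ≈ -668.57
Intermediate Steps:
S(f) = -5*(10 + f)/(11 + f) (S(f) = -5*(f + 10)/(f + 11) = -5*(10 + f)/(11 + f))
q(p, T) = 16 (q(p, T) = 12 + 4 = 16)
(P(10, 9)*S(3))*q(-10, -3) = (9*(5*(-10 - 1*3)/(11 + 3)))*16 = (9*(5*(-10 - 3)/14))*16 = (9*(5*(1/14)*(-13)))*16 = (9*(-65/14))*16 = -585/14*16 = -4680/7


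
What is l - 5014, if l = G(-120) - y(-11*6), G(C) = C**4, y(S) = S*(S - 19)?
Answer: 207349376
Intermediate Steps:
y(S) = S*(-19 + S)
l = 207354390 (l = (-120)**4 - (-11*6)*(-19 - 11*6) = 207360000 - (-66)*(-19 - 66) = 207360000 - (-66)*(-85) = 207360000 - 1*5610 = 207360000 - 5610 = 207354390)
l - 5014 = 207354390 - 5014 = 207349376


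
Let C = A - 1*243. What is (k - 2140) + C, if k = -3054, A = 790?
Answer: -4647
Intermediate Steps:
C = 547 (C = 790 - 1*243 = 790 - 243 = 547)
(k - 2140) + C = (-3054 - 2140) + 547 = -5194 + 547 = -4647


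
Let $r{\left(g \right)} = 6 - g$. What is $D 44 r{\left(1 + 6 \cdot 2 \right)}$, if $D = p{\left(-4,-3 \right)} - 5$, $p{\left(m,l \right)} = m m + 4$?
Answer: $-4620$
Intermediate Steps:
$p{\left(m,l \right)} = 4 + m^{2}$ ($p{\left(m,l \right)} = m^{2} + 4 = 4 + m^{2}$)
$D = 15$ ($D = \left(4 + \left(-4\right)^{2}\right) - 5 = \left(4 + 16\right) - 5 = 20 - 5 = 15$)
$D 44 r{\left(1 + 6 \cdot 2 \right)} = 15 \cdot 44 \left(6 - \left(1 + 6 \cdot 2\right)\right) = 660 \left(6 - \left(1 + 12\right)\right) = 660 \left(6 - 13\right) = 660 \left(-7\right) = -4620$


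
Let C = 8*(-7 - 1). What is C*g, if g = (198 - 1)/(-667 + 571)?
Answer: 394/3 ≈ 131.33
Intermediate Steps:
C = -64 (C = 8*(-8) = -64)
g = -197/96 (g = 197/(-96) = 197*(-1/96) = -197/96 ≈ -2.0521)
C*g = -64*(-197/96) = 394/3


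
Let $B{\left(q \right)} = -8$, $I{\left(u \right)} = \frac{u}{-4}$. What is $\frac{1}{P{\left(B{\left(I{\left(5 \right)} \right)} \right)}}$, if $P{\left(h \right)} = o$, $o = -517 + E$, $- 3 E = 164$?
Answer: $- \frac{3}{1715} \approx -0.0017493$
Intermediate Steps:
$E = - \frac{164}{3}$ ($E = \left(- \frac{1}{3}\right) 164 = - \frac{164}{3} \approx -54.667$)
$I{\left(u \right)} = - \frac{u}{4}$ ($I{\left(u \right)} = u \left(- \frac{1}{4}\right) = - \frac{u}{4}$)
$o = - \frac{1715}{3}$ ($o = -517 - \frac{164}{3} = - \frac{1715}{3} \approx -571.67$)
$P{\left(h \right)} = - \frac{1715}{3}$
$\frac{1}{P{\left(B{\left(I{\left(5 \right)} \right)} \right)}} = \frac{1}{- \frac{1715}{3}} = - \frac{3}{1715}$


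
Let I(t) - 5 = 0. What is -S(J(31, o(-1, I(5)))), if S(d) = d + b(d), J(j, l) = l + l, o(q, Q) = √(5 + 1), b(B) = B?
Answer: -4*√6 ≈ -9.7980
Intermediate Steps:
I(t) = 5 (I(t) = 5 + 0 = 5)
o(q, Q) = √6
J(j, l) = 2*l
S(d) = 2*d (S(d) = d + d = 2*d)
-S(J(31, o(-1, I(5)))) = -2*2*√6 = -4*√6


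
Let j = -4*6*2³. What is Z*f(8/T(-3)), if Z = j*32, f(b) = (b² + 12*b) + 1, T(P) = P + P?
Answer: 243712/3 ≈ 81237.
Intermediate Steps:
j = -192 (j = -24*8 = -192)
T(P) = 2*P
f(b) = 1 + b² + 12*b
Z = -6144 (Z = -192*32 = -6144)
Z*f(8/T(-3)) = -6144*(1 + (8/((2*(-3))))² + 12*(8/((2*(-3))))) = -6144*(1 + (8/(-6))² + 12*(8/(-6))) = -6144*(1 + (8*(-⅙))² + 12*(8*(-⅙))) = -6144*(1 + (-4/3)² + 12*(-4/3)) = -6144*(1 + 16/9 - 16) = -6144*(-119/9) = 243712/3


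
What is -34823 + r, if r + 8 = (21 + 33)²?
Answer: -31915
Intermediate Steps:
r = 2908 (r = -8 + (21 + 33)² = -8 + 54² = -8 + 2916 = 2908)
-34823 + r = -34823 + 2908 = -31915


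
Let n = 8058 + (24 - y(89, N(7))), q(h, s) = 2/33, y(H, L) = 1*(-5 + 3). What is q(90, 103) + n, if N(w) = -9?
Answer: 266774/33 ≈ 8084.1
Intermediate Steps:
y(H, L) = -2 (y(H, L) = 1*(-2) = -2)
q(h, s) = 2/33 (q(h, s) = 2*(1/33) = 2/33)
n = 8084 (n = 8058 + (24 - 1*(-2)) = 8058 + (24 + 2) = 8058 + 26 = 8084)
q(90, 103) + n = 2/33 + 8084 = 266774/33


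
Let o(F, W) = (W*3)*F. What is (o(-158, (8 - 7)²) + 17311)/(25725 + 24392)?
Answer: 16837/50117 ≈ 0.33595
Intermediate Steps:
o(F, W) = 3*F*W (o(F, W) = (3*W)*F = 3*F*W)
(o(-158, (8 - 7)²) + 17311)/(25725 + 24392) = (3*(-158)*(8 - 7)² + 17311)/(25725 + 24392) = (3*(-158)*1² + 17311)/50117 = (3*(-158)*1 + 17311)*(1/50117) = (-474 + 17311)*(1/50117) = 16837*(1/50117) = 16837/50117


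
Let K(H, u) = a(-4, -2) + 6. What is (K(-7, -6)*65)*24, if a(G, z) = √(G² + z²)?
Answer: 9360 + 3120*√5 ≈ 16337.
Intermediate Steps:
K(H, u) = 6 + 2*√5 (K(H, u) = √((-4)² + (-2)²) + 6 = √(16 + 4) + 6 = √20 + 6 = 2*√5 + 6 = 6 + 2*√5)
(K(-7, -6)*65)*24 = ((6 + 2*√5)*65)*24 = (390 + 130*√5)*24 = 9360 + 3120*√5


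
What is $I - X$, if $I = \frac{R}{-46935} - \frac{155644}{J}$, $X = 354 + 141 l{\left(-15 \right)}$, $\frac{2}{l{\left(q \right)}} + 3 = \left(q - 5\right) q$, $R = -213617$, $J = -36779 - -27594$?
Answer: $- \frac{57385543}{172095} \approx -333.45$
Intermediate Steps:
$J = -9185$ ($J = -36779 + 27594 = -9185$)
$l{\left(q \right)} = \frac{2}{-3 + q \left(-5 + q\right)}$ ($l{\left(q \right)} = \frac{2}{-3 + \left(q - 5\right) q} = \frac{2}{-3 + \left(-5 + q\right) q} = \frac{2}{-3 + q \left(-5 + q\right)}$)
$X = \frac{35140}{99}$ ($X = 354 + 141 \frac{2}{-3 + \left(-15\right)^{2} - -75} = 354 + 141 \frac{2}{-3 + 225 + 75} = 354 + 141 \cdot \frac{2}{297} = 354 + \frac{94}{99} = \frac{35140}{99} \approx 354.95$)
$I = \frac{11098471}{516285}$ ($I = - \frac{213617}{-46935} - \frac{155644}{-9185} = \left(-213617\right) \left(- \frac{1}{46935}\right) - - \frac{932}{55} = \frac{213617}{46935} + \frac{932}{55} = \frac{11098471}{516285} \approx 21.497$)
$I - X = \frac{11098471}{516285} - \frac{35140}{99} = - \frac{57385543}{172095}$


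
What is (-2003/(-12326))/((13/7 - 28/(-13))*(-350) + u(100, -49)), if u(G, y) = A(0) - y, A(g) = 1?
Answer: -26039/216937600 ≈ -0.00012003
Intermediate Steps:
u(G, y) = 1 - y
(-2003/(-12326))/((13/7 - 28/(-13))*(-350) + u(100, -49)) = (-2003/(-12326))/((13/7 - 28/(-13))*(-350) + (1 - 1*(-49))) = (-2003*(-1/12326))/((13*(1/7) - 28*(-1/13))*(-350) + (1 + 49)) = 2003/(12326*((13/7 + 28/13)*(-350) + 50)) = 2003/(12326*((365/91)*(-350) + 50)) = 2003/(12326*(-18250/13 + 50)) = 2003/(12326*(-17600/13)) = (2003/12326)*(-13/17600) = -26039/216937600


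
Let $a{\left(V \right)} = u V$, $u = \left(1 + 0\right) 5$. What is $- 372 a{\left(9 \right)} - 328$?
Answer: $-17068$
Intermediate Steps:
$u = 5$ ($u = 1 \cdot 5 = 5$)
$a{\left(V \right)} = 5 V$
$- 372 a{\left(9 \right)} - 328 = - 372 \cdot 5 \cdot 9 - 328 = \left(-372\right) 45 - 328 = -16740 - 328 = -17068$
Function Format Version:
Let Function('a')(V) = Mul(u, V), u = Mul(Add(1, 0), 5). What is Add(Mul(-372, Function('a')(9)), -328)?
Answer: -17068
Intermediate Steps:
u = 5 (u = Mul(1, 5) = 5)
Function('a')(V) = Mul(5, V)
Add(Mul(-372, Function('a')(9)), -328) = Add(Mul(-372, Mul(5, 9)), -328) = Add(Mul(-372, 45), -328) = Add(-16740, -328) = -17068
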